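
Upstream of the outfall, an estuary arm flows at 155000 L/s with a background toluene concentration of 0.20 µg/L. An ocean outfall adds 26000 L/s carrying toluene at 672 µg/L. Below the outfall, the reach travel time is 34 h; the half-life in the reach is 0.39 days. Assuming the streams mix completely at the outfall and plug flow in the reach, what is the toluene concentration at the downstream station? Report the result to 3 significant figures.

7.80 µg/L

Mass balance: C = (155000·0.2000 + 26000·672.0) / 181000 = 17500000/181000 = 96.70 µg/L.
Half-life 0.39 d → k = ln 2 / 0.39 = 1.777 d⁻¹.
After decay, C = 96.70 × e^(−kt) = 96.70 × 0.08063 = 7.797 µg/L.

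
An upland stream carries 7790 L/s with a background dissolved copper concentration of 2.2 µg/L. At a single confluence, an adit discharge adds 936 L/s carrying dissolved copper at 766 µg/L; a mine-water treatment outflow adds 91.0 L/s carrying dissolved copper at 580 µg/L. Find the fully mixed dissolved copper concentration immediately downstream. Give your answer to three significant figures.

Mixed concentration C = ΣQC/ΣQ = (7790·2.200 + 936.0·766.0 + 91.00·580.0) / 8817 = 786900/8817 = 89.25 µg/L.

89.2 µg/L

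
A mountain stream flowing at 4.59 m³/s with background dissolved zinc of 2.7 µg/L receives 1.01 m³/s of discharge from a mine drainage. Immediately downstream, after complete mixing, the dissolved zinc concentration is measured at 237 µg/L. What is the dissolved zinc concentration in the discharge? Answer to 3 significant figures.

1300 µg/L

Mass balance: 4.590·2.700 + 1.010·Cₑ = 5.600·237.0
→ Cₑ = (5.600·237.0 − 4.590·2.700) / 1.010 = 1302 µg/L.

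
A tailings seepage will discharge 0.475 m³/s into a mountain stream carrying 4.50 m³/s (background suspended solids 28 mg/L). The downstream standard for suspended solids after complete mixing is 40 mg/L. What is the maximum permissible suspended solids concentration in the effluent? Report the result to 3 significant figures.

At the limit, (Qr·Cr + Qe·Cₑ)/(Qr + Qe) = 40:
Cₑ = (4.975·40 − 4.500·28.00) / 0.4750 = 153.7 mg/L.

154 mg/L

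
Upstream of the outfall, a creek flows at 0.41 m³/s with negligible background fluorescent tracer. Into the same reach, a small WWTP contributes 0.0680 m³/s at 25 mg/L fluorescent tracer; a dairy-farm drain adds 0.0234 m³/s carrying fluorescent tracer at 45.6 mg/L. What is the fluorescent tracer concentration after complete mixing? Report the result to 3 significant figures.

5.52 mg/L

Flow-weighted average: C = (0.4100·0 + 0.06800·25.00 + 0.02340·45.60) / 0.5014 = 2.767/0.5014 = 5.519 mg/L.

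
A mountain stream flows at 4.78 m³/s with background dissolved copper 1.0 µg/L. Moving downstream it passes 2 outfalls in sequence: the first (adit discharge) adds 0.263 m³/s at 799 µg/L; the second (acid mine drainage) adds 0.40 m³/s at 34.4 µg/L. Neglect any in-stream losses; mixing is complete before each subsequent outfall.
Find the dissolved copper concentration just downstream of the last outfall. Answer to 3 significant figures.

42.0 µg/L

After outfall 1: Q = 4.780 + 0.2630 = 5.043 m³/s; C = (4.780·1.000 + 0.2630·799.0)/5.043 = 42.62 µg/L.
After outfall 2: Q = 5.043 + 0.4000 = 5.443 m³/s; C = (5.043·42.62 + 0.4000·34.40)/5.443 = 42.01 µg/L.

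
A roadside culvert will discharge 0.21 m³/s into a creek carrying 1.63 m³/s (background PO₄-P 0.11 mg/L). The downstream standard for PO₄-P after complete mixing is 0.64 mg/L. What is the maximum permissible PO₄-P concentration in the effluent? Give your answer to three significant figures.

4.75 mg/L

At the limit, (Qr·Cr + Qe·Cₑ)/(Qr + Qe) = 0.64:
Cₑ = (1.840·0.64 − 1.630·0.1100) / 0.2100 = 4.754 mg/L.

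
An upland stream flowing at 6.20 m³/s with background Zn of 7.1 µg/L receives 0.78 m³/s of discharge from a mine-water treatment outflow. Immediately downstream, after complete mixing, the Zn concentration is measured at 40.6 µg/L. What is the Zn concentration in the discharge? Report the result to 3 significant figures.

307 µg/L

Mass balance: 6.200·7.100 + 0.7800·Cₑ = 6.980·40.60
→ Cₑ = (6.980·40.60 − 6.200·7.100) / 0.7800 = 306.9 µg/L.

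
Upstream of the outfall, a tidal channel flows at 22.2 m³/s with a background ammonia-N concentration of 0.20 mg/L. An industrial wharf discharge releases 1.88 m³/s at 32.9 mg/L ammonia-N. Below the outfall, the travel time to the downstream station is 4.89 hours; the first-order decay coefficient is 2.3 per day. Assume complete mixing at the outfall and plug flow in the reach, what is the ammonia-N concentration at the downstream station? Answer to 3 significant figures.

1.72 mg/L

Mixed concentration C = ΣQC/ΣQ = (22.20·0.2000 + 1.880·32.90) / 24.08 = 66.29/24.08 = 2.753 mg/L.
Decay over the reach: 2.753·exp(−kt) = 2.753·0.6259 = 1.723 mg/L.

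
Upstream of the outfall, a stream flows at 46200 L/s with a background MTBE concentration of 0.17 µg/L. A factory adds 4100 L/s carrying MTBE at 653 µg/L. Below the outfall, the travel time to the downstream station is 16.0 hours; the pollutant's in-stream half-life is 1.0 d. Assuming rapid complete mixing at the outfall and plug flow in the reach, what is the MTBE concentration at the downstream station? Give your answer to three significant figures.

33.6 µg/L

Conservation of mass: C = (46200·0.1700 + 4100·653.0) / 50300 = 2685000/50300 = 53.38 µg/L.
Half-life 1.0 d → k = ln 2 / 1.0 = 0.6931 d⁻¹.
First-order decay: C = 53.38·exp(−k·t) = 53.38·0.6300 = 33.63 µg/L.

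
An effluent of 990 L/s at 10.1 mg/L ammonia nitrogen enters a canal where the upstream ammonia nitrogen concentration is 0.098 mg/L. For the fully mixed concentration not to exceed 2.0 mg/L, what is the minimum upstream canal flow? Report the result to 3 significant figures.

Set C_mix = 2.0: (Q·0.09800 + 990.0·10.10) / (Q + 990.0) = 2.0
→ Q = 990.0·(10.10 − 2.0)/(2.0 − 0.09800) = 4216 L/s.

4220 L/s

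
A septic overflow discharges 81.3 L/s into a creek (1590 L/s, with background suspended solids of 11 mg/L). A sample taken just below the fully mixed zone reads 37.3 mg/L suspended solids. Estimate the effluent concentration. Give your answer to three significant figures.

Mass balance: 1590·11.00 + 81.30·Cₑ = 1671·37.30
→ Cₑ = (1671·37.30 − 1590·11.00) / 81.30 = 551.7 mg/L.

552 mg/L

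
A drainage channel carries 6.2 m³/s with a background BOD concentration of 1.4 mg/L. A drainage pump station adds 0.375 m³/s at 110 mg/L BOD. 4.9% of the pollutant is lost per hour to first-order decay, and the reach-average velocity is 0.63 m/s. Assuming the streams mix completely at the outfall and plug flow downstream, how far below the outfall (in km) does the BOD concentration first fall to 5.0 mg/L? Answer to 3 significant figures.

18.9 km

Mass balance: C = (6.200·1.400 + 0.3750·110.0) / 6.575 = 49.93/6.575 = 7.594 mg/L.
4.9%/h lost → k = −ln(1 − 0.049) = 0.05024 h⁻¹.
Set 7.594·exp(−k·t) = 5.0 → t = ln(7.594/5.0)/k = 29950 s = 8.318 h.
Distance = v·t = 0.63·29950 = 18870 m = 18.87 km.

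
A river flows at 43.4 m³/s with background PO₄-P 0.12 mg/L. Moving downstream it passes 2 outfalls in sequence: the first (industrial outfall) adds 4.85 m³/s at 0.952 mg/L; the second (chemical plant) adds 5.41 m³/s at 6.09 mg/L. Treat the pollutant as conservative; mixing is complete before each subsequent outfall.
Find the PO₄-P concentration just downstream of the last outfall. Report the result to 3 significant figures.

Outfall 1: combined Q = 48.25 m³/s; C = (43.40·0.1200 + 4.850·0.9520)/48.25 = 0.2036 mg/L.
Outfall 2: combined Q = 53.66 m³/s; C = (48.25·0.2036 + 5.410·6.090)/53.66 = 0.7971 mg/L.

0.797 mg/L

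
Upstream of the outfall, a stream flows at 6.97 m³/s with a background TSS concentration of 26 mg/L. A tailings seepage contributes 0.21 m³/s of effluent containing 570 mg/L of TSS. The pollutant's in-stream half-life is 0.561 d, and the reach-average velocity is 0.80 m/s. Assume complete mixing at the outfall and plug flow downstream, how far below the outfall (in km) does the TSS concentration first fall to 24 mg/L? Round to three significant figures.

Flow-weighted average: C = (6.970·26.00 + 0.2100·570.0) / 7.180 = 300.9/7.180 = 41.91 mg/L.
Half-life 0.561 d → k = ln 2 / 0.561 = 1.236 d⁻¹.
Set 41.91·exp(−k·t) = 24 → t = ln(41.91/24)/k = 38980 s = 10.83 h.
Distance = v·t = 0.80·38980 = 31190 m = 31.19 km.

31.2 km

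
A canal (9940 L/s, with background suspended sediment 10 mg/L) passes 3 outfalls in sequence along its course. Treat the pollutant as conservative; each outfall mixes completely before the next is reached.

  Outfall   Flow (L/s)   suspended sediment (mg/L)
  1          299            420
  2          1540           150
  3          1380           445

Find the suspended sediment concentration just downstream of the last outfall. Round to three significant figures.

After outfall 1: Q = 9940 + 299.0 = 10240 L/s; C = (9940·10.00 + 299.0·420.0)/10240 = 21.97 mg/L.
After outfall 2: Q = 10240 + 1540 = 11780 L/s; C = (10240·21.97 + 1540·150.0)/11780 = 38.71 mg/L.
After outfall 3: Q = 11780 + 1380 = 13160 L/s; C = (11780·38.71 + 1380·445.0)/13160 = 81.32 mg/L.

81.3 mg/L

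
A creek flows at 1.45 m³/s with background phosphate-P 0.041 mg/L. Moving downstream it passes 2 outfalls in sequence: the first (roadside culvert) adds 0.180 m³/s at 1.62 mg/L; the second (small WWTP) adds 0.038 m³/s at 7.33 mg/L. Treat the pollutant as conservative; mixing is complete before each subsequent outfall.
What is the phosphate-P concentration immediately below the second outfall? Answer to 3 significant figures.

After outfall 1: Q = 1.450 + 0.1800 = 1.630 m³/s; C = (1.450·0.04100 + 0.1800·1.620)/1.630 = 0.2154 mg/L.
After outfall 2: Q = 1.630 + 0.03800 = 1.668 m³/s; C = (1.630·0.2154 + 0.03800·7.330)/1.668 = 0.3775 mg/L.

0.377 mg/L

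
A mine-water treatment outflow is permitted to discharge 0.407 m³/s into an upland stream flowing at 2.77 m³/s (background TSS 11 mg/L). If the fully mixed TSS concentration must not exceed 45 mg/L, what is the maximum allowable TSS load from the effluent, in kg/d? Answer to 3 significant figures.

Mass balance at the limit: 2.770·11.00 + 0.4070·Cₑ = 3.177·45 → Cₑ = 276.4 mg/L.
Load = 0.4070 m³/s × 276.4 g/m³ × 86 400 s/d = 9720 kg/d.

9720 kg/d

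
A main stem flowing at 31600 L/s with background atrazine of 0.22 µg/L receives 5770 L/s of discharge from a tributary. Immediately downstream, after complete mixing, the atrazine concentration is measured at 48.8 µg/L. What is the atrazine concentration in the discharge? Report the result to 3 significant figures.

Mass balance: 31600·0.2200 + 5770·Cₑ = 37370·48.80
→ Cₑ = (37370·48.80 − 31600·0.2200) / 5770 = 314.9 µg/L.

315 µg/L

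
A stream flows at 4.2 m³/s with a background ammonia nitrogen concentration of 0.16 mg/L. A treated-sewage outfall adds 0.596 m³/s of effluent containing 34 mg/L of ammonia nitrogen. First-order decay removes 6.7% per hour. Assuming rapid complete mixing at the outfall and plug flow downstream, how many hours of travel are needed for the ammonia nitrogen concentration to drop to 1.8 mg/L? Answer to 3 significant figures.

After mixing, C = (4.200·0.1600 + 0.5960·34.00) / 4.796 = 20.94/4.796 = 4.365 mg/L.
6.7%/h lost → k = −ln(1 − 0.067) = 0.06935 h⁻¹.
4.365·exp(−k·t) = 1.8 → t = ln(4.365/1.8)/k = 45990 s = 12.77 h.

12.8 h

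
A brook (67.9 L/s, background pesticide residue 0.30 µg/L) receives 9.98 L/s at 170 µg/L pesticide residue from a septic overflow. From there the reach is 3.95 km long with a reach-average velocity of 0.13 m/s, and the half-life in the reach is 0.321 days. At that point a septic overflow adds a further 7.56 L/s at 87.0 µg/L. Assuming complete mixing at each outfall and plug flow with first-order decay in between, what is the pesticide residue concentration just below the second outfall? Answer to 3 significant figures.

17.1 µg/L

Mass balance: C = (67.90·0.3000 + 9.980·170.0) / 77.88 = 1717/77.88 = 22.05 µg/L; combined flow 77.88 L/s.
Travel time t = 3.95·1000 / 0.13 = 30380 s = 8.440 h.
Half-life 0.321 d → k = ln 2 / 0.321 = 2.159 d⁻¹.
First-order decay: C = 22.05·exp(−k·t) = 22.05·0.4680 = 10.32 µg/L.
Second outfall: C = (77.88·10.32 + 7.560·87.00)/85.44 = 17.10 µg/L.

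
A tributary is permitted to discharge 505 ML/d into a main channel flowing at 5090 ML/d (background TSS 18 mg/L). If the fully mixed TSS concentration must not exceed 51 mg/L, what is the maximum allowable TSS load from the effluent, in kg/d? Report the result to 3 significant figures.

194000 kg/d

Mass balance at the limit: 5090·18.00 + 505.0·Cₑ = 5595·51 → Cₑ = 383.6 mg/L.
505.0 ML/d = 5.845 m³/s. Load = 5.845 m³/s × 383.6 g/m³ × 86 400 s/d = 193700 kg/d.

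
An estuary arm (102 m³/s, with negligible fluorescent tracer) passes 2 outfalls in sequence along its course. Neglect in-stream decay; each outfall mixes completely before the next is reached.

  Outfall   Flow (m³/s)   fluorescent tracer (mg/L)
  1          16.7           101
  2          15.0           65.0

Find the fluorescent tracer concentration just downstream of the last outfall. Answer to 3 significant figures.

19.9 mg/L

After outfall 1: Q = 102.0 + 16.70 = 118.7 m³/s; C = (102.0·0 + 16.70·101.0)/118.7 = 14.21 mg/L.
After outfall 2: Q = 118.7 + 15.00 = 133.7 m³/s; C = (118.7·14.21 + 15.00·65.00)/133.7 = 19.91 mg/L.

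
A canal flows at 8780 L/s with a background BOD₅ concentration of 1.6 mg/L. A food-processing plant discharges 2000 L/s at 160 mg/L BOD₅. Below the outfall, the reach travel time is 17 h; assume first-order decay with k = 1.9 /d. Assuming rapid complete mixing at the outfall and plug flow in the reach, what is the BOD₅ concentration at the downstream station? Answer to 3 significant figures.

8.07 mg/L

After mixing, C = (8780·1.600 + 2000·160.0) / 10780 = 334000/10780 = 30.99 mg/L.
After decay, C = 30.99 × e^(−kt) = 30.99 × 0.2603 = 8.067 mg/L.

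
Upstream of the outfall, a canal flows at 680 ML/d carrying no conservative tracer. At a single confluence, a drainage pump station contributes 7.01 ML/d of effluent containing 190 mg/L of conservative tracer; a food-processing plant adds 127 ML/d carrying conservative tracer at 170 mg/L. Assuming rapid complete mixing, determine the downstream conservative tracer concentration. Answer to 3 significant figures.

Mixed concentration C = ΣQC/ΣQ = (680.0·0 + 7.010·190.0 + 127.0·170.0) / 814.0 = 22920/814.0 = 28.16 mg/L.

28.2 mg/L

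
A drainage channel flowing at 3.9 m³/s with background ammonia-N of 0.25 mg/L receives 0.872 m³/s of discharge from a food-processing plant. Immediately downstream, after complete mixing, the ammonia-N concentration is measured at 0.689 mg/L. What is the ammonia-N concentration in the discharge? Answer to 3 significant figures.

2.65 mg/L

Mass balance: 3.900·0.2500 + 0.8720·Cₑ = 4.772·0.6890
→ Cₑ = (4.772·0.6890 − 3.900·0.2500) / 0.8720 = 2.652 mg/L.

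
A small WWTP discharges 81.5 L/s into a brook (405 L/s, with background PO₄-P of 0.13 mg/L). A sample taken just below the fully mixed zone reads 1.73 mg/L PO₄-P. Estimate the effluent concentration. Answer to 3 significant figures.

9.68 mg/L

Mass balance: 405.0·0.1300 + 81.50·Cₑ = 486.5·1.730
→ Cₑ = (486.5·1.730 − 405.0·0.1300) / 81.50 = 9.681 mg/L.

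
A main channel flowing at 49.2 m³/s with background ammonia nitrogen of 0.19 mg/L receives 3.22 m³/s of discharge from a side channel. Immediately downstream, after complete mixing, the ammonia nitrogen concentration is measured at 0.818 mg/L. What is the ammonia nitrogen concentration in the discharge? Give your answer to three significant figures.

10.4 mg/L

Mass balance: 49.20·0.1900 + 3.220·Cₑ = 52.42·0.8180
→ Cₑ = (52.42·0.8180 − 49.20·0.1900) / 3.220 = 10.41 mg/L.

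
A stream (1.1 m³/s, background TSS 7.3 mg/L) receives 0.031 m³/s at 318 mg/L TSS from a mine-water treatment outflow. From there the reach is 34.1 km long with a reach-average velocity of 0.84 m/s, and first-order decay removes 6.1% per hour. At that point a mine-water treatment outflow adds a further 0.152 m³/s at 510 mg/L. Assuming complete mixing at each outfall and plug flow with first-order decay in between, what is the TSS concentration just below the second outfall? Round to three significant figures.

67.3 mg/L

Conservation of mass: C = (1.100·7.300 + 0.03100·318.0) / 1.131 = 17.89/1.131 = 15.82 mg/L; combined flow 1.131 m³/s.
Travel time t = 34.1·1000 / 0.84 = 40600 s = 11.28 h.
6.1%/h lost → k = −ln(1 − 0.061) = 0.06294 h⁻¹.
After decay, C = 15.82 × e^(−kt) = 15.82 × 0.4918 = 7.778 mg/L.
At the second outfall, C = (1.131·7.778 + 0.1520·510.0) / (1.131 + 0.1520) = 67.28 mg/L.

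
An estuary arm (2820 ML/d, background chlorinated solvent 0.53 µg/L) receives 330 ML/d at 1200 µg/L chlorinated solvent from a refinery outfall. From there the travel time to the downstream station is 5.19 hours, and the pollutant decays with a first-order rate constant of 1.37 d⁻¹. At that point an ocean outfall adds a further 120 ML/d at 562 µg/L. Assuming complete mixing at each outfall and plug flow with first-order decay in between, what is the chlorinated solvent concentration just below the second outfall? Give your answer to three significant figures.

Conservation of mass: C = (2820·0.5300 + 330.0·1200) / 3150 = 397500/3150 = 126.2 µg/L; combined flow 3150 ML/d.
Applying C = C₀e^(−kt): 126.2 × 0.7436 = 93.83 µg/L.
Second outfall: C = (3150·93.83 + 120.0·562.0)/3270 = 111.0 µg/L.

111 µg/L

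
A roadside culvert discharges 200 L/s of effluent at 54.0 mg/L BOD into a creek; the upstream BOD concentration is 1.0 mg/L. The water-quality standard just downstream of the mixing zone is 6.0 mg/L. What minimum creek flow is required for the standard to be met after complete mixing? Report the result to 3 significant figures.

1920 L/s

Set C_mix = 6.0: (Q·1.000 + 200.0·54.00) / (Q + 200.0) = 6.0
→ Q = 200.0·(54.00 − 6.0)/(6.0 − 1.000) = 1920 L/s.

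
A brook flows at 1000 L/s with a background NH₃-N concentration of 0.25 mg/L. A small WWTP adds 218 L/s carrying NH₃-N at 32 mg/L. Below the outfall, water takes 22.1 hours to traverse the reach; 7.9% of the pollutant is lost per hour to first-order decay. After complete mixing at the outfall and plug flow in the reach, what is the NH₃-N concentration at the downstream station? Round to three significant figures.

0.962 mg/L

Flow-weighted average: C = (1000·0.2500 + 218.0·32.00) / 1218 = 7226/1218 = 5.933 mg/L.
7.9%/h lost → k = −ln(1 − 0.079) = 0.08230 h⁻¹.
First-order decay: C = 5.933·exp(−k·t) = 5.933·0.1622 = 0.9625 mg/L.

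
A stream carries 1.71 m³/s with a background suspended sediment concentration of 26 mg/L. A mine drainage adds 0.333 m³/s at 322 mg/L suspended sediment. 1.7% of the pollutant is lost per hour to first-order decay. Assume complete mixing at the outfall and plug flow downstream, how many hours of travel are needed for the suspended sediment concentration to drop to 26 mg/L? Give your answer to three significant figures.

61.2 h

Mixed concentration C = ΣQC/ΣQ = (1.710·26.00 + 0.3330·322.0) / 2.043 = 151.7/2.043 = 74.25 mg/L.
1.7%/h lost → k = −ln(1 − 0.017) = 0.01715 h⁻¹.
74.25·exp(−k·t) = 26 → t = ln(74.25/26)/k = 220300 s = 61.20 h.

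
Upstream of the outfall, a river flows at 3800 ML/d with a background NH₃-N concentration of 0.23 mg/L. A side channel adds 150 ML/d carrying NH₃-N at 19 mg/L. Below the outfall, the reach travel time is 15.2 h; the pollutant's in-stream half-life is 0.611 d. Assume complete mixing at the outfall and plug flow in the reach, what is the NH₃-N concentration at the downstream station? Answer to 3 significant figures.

After mixing, C = (3800·0.2300 + 150.0·19.00) / 3950 = 3724/3950 = 0.9428 mg/L.
Half-life 0.611 d → k = ln 2 / 0.611 = 1.134 d⁻¹.
Applying C = C₀e^(−kt): 0.9428 × 0.4875 = 0.4596 mg/L.

0.460 mg/L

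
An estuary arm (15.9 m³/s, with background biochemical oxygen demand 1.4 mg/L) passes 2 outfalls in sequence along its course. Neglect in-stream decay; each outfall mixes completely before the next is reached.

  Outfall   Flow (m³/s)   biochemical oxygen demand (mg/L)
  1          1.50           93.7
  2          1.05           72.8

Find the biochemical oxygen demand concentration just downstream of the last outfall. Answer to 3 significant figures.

Outfall 1: combined Q = 17.40 m³/s; C = (15.90·1.400 + 1.500·93.70)/17.40 = 9.357 mg/L.
Outfall 2: combined Q = 18.45 m³/s; C = (17.40·9.357 + 1.050·72.80)/18.45 = 12.97 mg/L.

13.0 mg/L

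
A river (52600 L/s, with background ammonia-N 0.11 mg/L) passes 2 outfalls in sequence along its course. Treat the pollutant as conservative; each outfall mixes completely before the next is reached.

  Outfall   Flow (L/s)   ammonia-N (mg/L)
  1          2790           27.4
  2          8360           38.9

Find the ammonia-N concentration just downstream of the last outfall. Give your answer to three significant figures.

6.39 mg/L

Below outfall 1: Q → 55390 L/s, C = (52600·0.1100 + 2790·27.40)/55390 = 1.485 mg/L.
Below outfall 2: Q → 63750 L/s, C = (55390·1.485 + 8360·38.90)/63750 = 6.391 mg/L.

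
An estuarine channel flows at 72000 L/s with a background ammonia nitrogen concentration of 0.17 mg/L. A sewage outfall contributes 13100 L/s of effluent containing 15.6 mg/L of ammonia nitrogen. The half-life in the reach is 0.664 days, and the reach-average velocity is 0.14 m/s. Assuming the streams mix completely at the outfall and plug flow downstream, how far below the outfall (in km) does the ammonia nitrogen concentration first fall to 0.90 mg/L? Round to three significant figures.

12.0 km

Mass balance: C = (72000·0.1700 + 13100·15.60) / 85100 = 216600/85100 = 2.545 mg/L.
Half-life 0.664 d → k = ln 2 / 0.664 = 1.044 d⁻¹.
Set 2.545·exp(−k·t) = 0.90 → t = ln(2.545/0.90)/k = 86040 s = 23.90 h.
Distance = v·t = 0.14·86040 = 12050 m = 12.05 km.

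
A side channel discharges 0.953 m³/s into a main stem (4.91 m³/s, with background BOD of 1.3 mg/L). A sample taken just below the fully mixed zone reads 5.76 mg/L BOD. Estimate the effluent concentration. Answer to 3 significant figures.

Mass balance: 4.910·1.300 + 0.9530·Cₑ = 5.863·5.760
→ Cₑ = (5.863·5.760 − 4.910·1.300) / 0.9530 = 28.74 mg/L.

28.7 mg/L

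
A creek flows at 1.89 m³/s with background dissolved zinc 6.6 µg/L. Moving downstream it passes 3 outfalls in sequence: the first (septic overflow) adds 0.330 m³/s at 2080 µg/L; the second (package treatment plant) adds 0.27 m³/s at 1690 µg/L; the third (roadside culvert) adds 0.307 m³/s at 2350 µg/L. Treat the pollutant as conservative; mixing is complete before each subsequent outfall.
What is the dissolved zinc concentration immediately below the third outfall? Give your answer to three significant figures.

Outfall 1: combined Q = 2.220 m³/s; C = (1.890·6.600 + 0.3300·2080)/2.220 = 314.8 µg/L.
Outfall 2: combined Q = 2.490 m³/s; C = (2.220·314.8 + 0.2700·1690)/2.490 = 463.9 µg/L.
Outfall 3: combined Q = 2.797 m³/s; C = (2.490·463.9 + 0.3070·2350)/2.797 = 670.9 µg/L.

671 µg/L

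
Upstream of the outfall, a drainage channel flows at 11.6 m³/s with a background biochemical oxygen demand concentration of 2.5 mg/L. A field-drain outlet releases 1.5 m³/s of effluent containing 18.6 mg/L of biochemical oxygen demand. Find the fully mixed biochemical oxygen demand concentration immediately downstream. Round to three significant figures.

4.34 mg/L

Flow-weighted average: C = (11.60·2.500 + 1.500·18.60) / 13.10 = 56.90/13.10 = 4.344 mg/L.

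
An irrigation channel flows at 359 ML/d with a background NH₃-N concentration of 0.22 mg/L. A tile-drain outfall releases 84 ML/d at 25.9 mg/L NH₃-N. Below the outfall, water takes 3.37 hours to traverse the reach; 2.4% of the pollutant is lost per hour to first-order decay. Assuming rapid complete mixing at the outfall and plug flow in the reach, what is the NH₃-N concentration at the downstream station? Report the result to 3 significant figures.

Flow-weighted average: C = (359.0·0.2200 + 84.00·25.90) / 443.0 = 2255/443.0 = 5.089 mg/L.
2.4%/h lost → k = −ln(1 − 0.024) = 0.02429 h⁻¹.
After decay, C = 5.089 × e^(−kt) = 5.089 × 0.9214 = 4.689 mg/L.

4.69 mg/L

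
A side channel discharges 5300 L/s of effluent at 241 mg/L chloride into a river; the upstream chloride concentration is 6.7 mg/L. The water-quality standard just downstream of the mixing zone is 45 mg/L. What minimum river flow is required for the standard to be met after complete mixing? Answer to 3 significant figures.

Set C_mix = 45: (Q·6.700 + 5300·241.0) / (Q + 5300) = 45
→ Q = 5300·(241.0 − 45)/(45 − 6.700) = 27120 L/s.

27100 L/s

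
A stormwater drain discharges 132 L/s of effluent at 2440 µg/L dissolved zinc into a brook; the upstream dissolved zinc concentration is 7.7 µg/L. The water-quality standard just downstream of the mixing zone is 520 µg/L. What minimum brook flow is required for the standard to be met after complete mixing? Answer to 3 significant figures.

495 L/s

Set C_mix = 520: (Q·7.700 + 132.0·2440) / (Q + 132.0) = 520
→ Q = 132.0·(2440 − 520)/(520 − 7.700) = 494.7 L/s.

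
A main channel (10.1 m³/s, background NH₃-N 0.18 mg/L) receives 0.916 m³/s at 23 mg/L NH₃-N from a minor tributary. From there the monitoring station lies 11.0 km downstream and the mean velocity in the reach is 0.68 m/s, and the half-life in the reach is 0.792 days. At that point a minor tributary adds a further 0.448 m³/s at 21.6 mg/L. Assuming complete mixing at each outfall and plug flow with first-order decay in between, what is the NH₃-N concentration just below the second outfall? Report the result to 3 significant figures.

2.54 mg/L

After mixing, C = (10.10·0.1800 + 0.9160·23.00) / 11.02 = 22.89/11.02 = 2.078 mg/L; combined flow 11.02 m³/s.
Travel time t = 11.0·1000 / 0.68 = 16180 s = 4.493 h.
Half-life 0.792 d → k = ln 2 / 0.792 = 0.8752 d⁻¹.
Decay over the reach: 2.078·exp(−kt) = 2.078·0.8489 = 1.764 mg/L.
Second outfall: C = (11.02·1.764 + 0.4480·21.60)/11.46 = 2.539 mg/L.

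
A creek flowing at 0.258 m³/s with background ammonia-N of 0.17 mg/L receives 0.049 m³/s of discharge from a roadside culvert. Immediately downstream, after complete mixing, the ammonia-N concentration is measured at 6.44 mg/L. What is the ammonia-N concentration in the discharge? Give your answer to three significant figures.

Mass balance: 0.2580·0.1700 + 0.04900·Cₑ = 0.3070·6.440
→ Cₑ = (0.3070·6.440 − 0.2580·0.1700) / 0.04900 = 39.45 mg/L.

39.5 mg/L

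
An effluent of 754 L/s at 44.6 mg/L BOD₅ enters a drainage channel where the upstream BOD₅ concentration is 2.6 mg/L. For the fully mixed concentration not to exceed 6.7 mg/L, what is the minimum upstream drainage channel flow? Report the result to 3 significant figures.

6970 L/s

Set C_mix = 6.7: (Q·2.600 + 754.0·44.60) / (Q + 754.0) = 6.7
→ Q = 754.0·(44.60 − 6.7)/(6.7 − 2.600) = 6970 L/s.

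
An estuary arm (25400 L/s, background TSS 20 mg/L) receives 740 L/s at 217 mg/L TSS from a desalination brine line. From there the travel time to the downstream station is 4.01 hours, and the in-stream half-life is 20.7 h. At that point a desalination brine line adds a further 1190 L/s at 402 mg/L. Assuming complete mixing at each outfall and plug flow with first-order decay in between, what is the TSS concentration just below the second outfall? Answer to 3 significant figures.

Conservation of mass: C = (25400·20.00 + 740.0·217.0) / 26140 = 668600/26140 = 25.58 mg/L; combined flow 26140 L/s.
Half-life 20.7 h → k = ln 2 / 20.7 = 0.03349 h⁻¹ = 0.8036 d⁻¹.
Decay over the reach: 25.58·exp(−kt) = 25.58·0.8743 = 22.36 mg/L.
At the second outfall, C = (26140·22.36 + 1190·402.0) / (26140 + 1190) = 38.89 mg/L.

38.9 mg/L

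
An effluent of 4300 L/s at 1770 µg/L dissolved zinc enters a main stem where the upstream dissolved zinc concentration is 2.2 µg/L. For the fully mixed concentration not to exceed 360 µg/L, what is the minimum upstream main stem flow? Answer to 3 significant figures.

16900 L/s

Set C_mix = 360: (Q·2.200 + 4300·1770) / (Q + 4300) = 360
→ Q = 4300·(1770 − 360)/(360 − 2.200) = 16950 L/s.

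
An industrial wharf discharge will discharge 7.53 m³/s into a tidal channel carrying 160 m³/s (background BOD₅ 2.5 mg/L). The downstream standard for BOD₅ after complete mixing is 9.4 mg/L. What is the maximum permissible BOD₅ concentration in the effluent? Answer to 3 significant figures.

At the limit, (Qr·Cr + Qe·Cₑ)/(Qr + Qe) = 9.4:
Cₑ = (167.5·9.4 − 160.0·2.500) / 7.530 = 156.0 mg/L.

156 mg/L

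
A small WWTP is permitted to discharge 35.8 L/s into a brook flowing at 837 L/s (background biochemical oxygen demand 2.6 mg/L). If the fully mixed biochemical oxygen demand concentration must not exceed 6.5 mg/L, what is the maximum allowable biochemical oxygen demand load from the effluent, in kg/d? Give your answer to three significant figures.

302 kg/d

Mass balance at the limit: 837.0·2.600 + 35.80·Cₑ = 872.8·6.5 → Cₑ = 97.68 mg/L.
35.80 L/s = 0.03580 m³/s. Load = 0.03580 m³/s × 97.68 g/m³ × 86 400 s/d = 302.1 kg/d.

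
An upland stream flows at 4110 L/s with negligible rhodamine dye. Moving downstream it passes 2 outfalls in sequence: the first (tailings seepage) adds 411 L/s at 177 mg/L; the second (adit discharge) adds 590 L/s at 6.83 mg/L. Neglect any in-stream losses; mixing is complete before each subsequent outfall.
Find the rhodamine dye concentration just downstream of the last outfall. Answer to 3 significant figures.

Below outfall 1: Q → 4521 L/s, C = (4110·0 + 411.0·177.0)/4521 = 16.09 mg/L.
Below outfall 2: Q → 5111 L/s, C = (4521·16.09 + 590.0·6.830)/5111 = 15.02 mg/L.

15.0 mg/L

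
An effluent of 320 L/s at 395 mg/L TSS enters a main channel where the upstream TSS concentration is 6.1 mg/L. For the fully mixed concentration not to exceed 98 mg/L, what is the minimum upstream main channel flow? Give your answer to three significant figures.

1030 L/s

Set C_mix = 98: (Q·6.100 + 320.0·395.0) / (Q + 320.0) = 98
→ Q = 320.0·(395.0 − 98)/(98 − 6.100) = 1034 L/s.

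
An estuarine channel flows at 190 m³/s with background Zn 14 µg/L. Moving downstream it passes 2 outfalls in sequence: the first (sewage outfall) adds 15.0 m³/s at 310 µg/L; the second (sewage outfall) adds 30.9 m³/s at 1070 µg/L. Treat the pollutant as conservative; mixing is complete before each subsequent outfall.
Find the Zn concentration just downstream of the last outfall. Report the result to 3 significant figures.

171 µg/L

Below outfall 1: Q → 205.0 m³/s, C = (190.0·14.00 + 15.00·310.0)/205.0 = 35.66 µg/L.
Below outfall 2: Q → 235.9 m³/s, C = (205.0·35.66 + 30.90·1070)/235.9 = 171.1 µg/L.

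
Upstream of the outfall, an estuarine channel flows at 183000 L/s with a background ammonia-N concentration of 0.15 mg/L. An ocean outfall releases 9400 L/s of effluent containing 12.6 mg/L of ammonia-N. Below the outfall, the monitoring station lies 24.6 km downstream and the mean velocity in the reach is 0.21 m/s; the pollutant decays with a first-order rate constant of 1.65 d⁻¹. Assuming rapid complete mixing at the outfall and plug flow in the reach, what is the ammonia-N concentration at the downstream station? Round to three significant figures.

Conservation of mass: C = (183000·0.1500 + 9400·12.60) / 192400 = 145900/192400 = 0.7583 mg/L.
Travel time t = 24.6·1000 / 0.21 = 117100 s = 32.54 h.
Applying C = C₀e^(−kt): 0.7583 × 0.1068 = 0.08096 mg/L.

0.0810 mg/L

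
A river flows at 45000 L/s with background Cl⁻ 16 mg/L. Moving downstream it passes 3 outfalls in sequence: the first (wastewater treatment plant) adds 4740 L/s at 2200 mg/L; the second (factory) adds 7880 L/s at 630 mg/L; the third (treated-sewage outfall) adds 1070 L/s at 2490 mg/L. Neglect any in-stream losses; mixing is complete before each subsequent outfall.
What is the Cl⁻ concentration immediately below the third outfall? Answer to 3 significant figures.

Below outfall 1: Q → 49740 L/s, C = (45000·16.00 + 4740·2200)/49740 = 224.1 mg/L.
Below outfall 2: Q → 57620 L/s, C = (49740·224.1 + 7880·630.0)/57620 = 279.6 mg/L.
Below outfall 3: Q → 58690 L/s, C = (57620·279.6 + 1070·2490)/58690 = 319.9 mg/L.

320 mg/L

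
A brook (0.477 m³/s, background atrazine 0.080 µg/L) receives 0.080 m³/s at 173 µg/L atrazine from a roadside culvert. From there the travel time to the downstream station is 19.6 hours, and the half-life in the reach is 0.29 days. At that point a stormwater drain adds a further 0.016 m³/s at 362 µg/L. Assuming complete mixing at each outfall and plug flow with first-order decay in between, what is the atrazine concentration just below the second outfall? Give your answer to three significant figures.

After mixing, C = (0.4770·0.08000 + 0.08000·173.0) / 0.5570 = 13.88/0.5570 = 24.92 µg/L; combined flow 0.5570 m³/s.
Half-life 0.29 d → k = ln 2 / 0.29 = 2.390 d⁻¹.
Applying C = C₀e^(−kt): 24.92 × 0.1420 = 3.538 µg/L.
Second outfall: C = (0.5570·3.538 + 0.01600·362.0)/0.5730 = 13.55 µg/L.

13.5 µg/L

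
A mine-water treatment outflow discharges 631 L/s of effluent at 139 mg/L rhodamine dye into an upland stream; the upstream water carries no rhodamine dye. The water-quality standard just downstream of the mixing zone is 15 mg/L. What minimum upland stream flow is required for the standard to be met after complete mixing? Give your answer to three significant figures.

Set C_mix = 15: (Q·0 + 631.0·139.0) / (Q + 631.0) = 15
→ Q = 631.0·(139.0 − 15)/(15 − 0) = 5216 L/s.

5220 L/s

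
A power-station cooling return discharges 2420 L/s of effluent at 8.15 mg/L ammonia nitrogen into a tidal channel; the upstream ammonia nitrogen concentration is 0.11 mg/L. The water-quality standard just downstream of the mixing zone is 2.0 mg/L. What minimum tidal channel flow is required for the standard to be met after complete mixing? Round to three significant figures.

7870 L/s

Set C_mix = 2.0: (Q·0.1100 + 2420·8.150) / (Q + 2420) = 2.0
→ Q = 2420·(8.150 − 2.0)/(2.0 − 0.1100) = 7875 L/s.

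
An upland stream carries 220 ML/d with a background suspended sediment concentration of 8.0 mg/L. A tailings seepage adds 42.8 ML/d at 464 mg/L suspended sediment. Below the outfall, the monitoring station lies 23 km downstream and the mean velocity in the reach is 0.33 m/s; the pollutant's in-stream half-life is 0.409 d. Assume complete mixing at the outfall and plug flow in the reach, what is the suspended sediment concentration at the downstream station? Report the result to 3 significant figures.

21.0 mg/L

After mixing, C = (220.0·8.000 + 42.80·464.0) / 262.8 = 21620/262.8 = 82.26 mg/L.
Travel time t = 23·1000 / 0.33 = 69700 s = 19.36 h.
Half-life 0.409 d → k = ln 2 / 0.409 = 1.695 d⁻¹.
Applying C = C₀e^(−kt): 82.26 × 0.2548 = 20.96 mg/L.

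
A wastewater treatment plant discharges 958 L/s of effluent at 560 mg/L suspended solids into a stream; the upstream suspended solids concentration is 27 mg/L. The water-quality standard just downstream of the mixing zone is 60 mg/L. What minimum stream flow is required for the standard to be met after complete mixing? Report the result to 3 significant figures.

14500 L/s

Set C_mix = 60: (Q·27.00 + 958.0·560.0) / (Q + 958.0) = 60
→ Q = 958.0·(560.0 − 60)/(60 − 27.00) = 14520 L/s.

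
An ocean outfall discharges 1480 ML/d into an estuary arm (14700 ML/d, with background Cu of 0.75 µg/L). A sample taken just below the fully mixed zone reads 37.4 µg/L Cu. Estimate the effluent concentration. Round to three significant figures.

Mass balance: 14700·0.7500 + 1480·Cₑ = 16180·37.40
→ Cₑ = (16180·37.40 − 14700·0.7500) / 1480 = 401.4 µg/L.

401 µg/L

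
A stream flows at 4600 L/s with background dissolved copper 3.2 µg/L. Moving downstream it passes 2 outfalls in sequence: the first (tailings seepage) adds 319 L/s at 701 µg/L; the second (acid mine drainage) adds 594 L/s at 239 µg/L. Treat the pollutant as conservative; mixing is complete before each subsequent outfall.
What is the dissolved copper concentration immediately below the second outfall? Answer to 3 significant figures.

69.0 µg/L

Outfall 1: combined Q = 4919 L/s; C = (4600·3.200 + 319.0·701.0)/4919 = 48.45 µg/L.
Outfall 2: combined Q = 5513 L/s; C = (4919·48.45 + 594.0·239.0)/5513 = 68.98 µg/L.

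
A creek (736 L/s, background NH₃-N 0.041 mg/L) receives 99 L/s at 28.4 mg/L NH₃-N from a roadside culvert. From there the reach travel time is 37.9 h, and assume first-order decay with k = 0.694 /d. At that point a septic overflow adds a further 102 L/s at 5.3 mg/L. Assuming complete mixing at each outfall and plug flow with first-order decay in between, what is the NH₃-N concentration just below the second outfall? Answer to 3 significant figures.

Conservation of mass: C = (736.0·0.04100 + 99.00·28.40) / 835.0 = 2842/835.0 = 3.403 mg/L; combined flow 835.0 L/s.
Applying C = C₀e^(−kt): 3.403 × 0.3342 = 1.137 mg/L.
Second outfall: C = (835.0·1.137 + 102.0·5.300)/937.0 = 1.591 mg/L.

1.59 mg/L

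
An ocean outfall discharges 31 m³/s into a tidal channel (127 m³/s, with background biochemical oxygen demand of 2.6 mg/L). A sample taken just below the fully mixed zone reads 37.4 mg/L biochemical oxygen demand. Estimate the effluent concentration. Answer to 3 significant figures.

Mass balance: 127.0·2.600 + 31.00·Cₑ = 158.0·37.40
→ Cₑ = (158.0·37.40 − 127.0·2.600) / 31.00 = 180.0 mg/L.

180 mg/L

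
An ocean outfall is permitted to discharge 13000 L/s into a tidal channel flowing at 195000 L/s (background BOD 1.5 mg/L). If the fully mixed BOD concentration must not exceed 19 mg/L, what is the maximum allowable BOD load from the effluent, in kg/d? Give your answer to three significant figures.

316000 kg/d

Mass balance at the limit: 195000·1.500 + 13000·Cₑ = 208000·19 → Cₑ = 281.5 mg/L.
13000 L/s = 13.00 m³/s. Load = 13.00 m³/s × 281.5 g/m³ × 86 400 s/d = 316200 kg/d.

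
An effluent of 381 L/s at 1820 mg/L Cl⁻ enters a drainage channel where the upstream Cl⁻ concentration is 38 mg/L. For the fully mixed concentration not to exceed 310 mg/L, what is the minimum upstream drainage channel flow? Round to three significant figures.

2120 L/s

Set C_mix = 310: (Q·38.00 + 381.0·1820) / (Q + 381.0) = 310
→ Q = 381.0·(1820 − 310)/(310 − 38.00) = 2115 L/s.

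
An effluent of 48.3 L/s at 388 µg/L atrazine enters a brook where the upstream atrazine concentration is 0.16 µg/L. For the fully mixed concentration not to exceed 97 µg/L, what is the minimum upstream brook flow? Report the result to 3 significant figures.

Set C_mix = 97: (Q·0.1600 + 48.30·388.0) / (Q + 48.30) = 97
→ Q = 48.30·(388.0 − 97)/(97 − 0.1600) = 145.1 L/s.

145 L/s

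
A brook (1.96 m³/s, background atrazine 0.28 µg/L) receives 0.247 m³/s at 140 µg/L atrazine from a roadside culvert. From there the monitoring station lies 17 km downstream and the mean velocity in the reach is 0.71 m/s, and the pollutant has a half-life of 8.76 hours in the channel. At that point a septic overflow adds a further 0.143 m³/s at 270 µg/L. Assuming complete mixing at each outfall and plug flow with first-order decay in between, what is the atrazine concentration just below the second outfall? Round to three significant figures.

25.3 µg/L

Flow-weighted average: C = (1.960·0.2800 + 0.2470·140.0) / 2.207 = 35.13/2.207 = 15.92 µg/L; combined flow 2.207 m³/s.
Travel time t = 17·1000 / 0.71 = 23940 s = 6.651 h.
Half-life 8.76 h → k = ln 2 / 8.76 = 0.07913 h⁻¹ = 1.899 d⁻¹.
After decay, C = 15.92 × e^(−kt) = 15.92 × 0.5908 = 9.404 µg/L.
Second outfall: C = (2.207·9.404 + 0.1430·270.0)/2.350 = 25.26 µg/L.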